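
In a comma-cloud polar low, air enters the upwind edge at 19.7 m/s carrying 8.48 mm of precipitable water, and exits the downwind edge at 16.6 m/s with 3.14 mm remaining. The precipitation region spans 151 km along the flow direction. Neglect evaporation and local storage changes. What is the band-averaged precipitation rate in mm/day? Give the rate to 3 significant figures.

R ≈ 65.8 mm/day

Column moisture flux per unit crosswind length is F = V × PW.
Inflow: F_in = 19.7 × 8.48 = 167.056 mm·m/s
Outflow: F_out = 16.6 × 3.14 = 52.124 mm·m/s
Steady-state rate R = (F_in − F_out)/L = (167.056 − 52.124) / 151000 m = 7.611e-04 mm/s.
R = 7.611e-04 × 3600 × 24 = 65.8 mm/day.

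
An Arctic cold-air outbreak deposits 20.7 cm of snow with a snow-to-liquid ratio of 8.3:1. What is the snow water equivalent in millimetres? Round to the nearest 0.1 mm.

SWE = snow depth / ratio = 20.7 cm / 8.3 = 2.494 cm = 24.9 mm.

SWE ≈ 24.9 mm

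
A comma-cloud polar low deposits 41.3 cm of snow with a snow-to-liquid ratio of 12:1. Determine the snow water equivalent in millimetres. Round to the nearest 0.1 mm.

SWE = snow depth / ratio = 41.3 cm / 12 = 3.442 cm = 34.4 mm.

SWE ≈ 34.4 mm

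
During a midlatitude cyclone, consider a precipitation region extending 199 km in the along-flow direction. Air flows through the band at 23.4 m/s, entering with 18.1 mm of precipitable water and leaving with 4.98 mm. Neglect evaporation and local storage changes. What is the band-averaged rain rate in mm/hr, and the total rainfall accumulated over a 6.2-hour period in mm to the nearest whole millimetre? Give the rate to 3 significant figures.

Column moisture flux per unit crosswind length is F = V × PW.
Inflow: F_in = 23.4 × 18.1 = 423.54 mm·m/s
Outflow: F_out = 23.4 × 4.98 = 116.532 mm·m/s
Steady-state rate R = (F_in − F_out)/L = (423.54 − 116.532) / 199000 m = 1.543e-03 mm/s.
R = 1.543e-03 × 3600 = 5.55 mm/hr.
Over 6.2 h: total = 5.55 × 6.2 = 34.41 ≈ 34 mm.

R ≈ 5.55 mm/hr; total ≈ 34 mm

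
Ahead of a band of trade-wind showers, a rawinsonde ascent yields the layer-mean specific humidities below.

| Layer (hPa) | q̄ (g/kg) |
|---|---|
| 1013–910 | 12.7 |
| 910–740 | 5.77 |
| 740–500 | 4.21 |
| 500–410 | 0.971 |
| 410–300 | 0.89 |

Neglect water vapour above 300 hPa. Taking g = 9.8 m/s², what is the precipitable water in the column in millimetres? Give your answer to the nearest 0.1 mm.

Precipitable water is the column-integrated vapour mass per unit area: PW = (1/g) Σ q̄ Δp, with q in kg/kg and Δp in Pa (1 kg/m² of water = 1 mm).
Layer 1013–910 hPa: Δp = 103 hPa = 10300 Pa, q̄ = 0.0127 kg/kg → 0.0127 × 10300 / 9.8 = 13.35 mm
Layer 910–740 hPa: Δp = 170 hPa = 17000 Pa, q̄ = 0.00577 kg/kg → 0.00577 × 17000 / 9.8 = 10.01 mm
Layer 740–500 hPa: Δp = 240 hPa = 24000 Pa, q̄ = 0.00421 kg/kg → 0.00421 × 24000 / 9.8 = 10.31 mm
Layer 500–410 hPa: Δp = 90 hPa = 9000 Pa, q̄ = 0.000971 kg/kg → 0.000971 × 9000 / 9.8 = 0.89 mm
Layer 410–300 hPa: Δp = 110 hPa = 11000 Pa, q̄ = 0.00089 kg/kg → 0.00089 × 11000 / 9.8 = 1.00 mm
PW = 13.35 + 10.01 + 10.31 + 0.89 + 1.00 = 35.56 ≈ 35.6 mm.

PW ≈ 35.6 mm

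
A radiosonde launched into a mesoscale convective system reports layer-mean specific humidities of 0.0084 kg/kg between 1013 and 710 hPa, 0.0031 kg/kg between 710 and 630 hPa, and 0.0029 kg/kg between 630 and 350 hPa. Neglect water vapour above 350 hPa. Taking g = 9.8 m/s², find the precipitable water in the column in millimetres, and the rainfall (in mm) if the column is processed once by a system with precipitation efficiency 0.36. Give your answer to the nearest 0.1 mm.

Precipitable water is the column-integrated vapour mass per unit area: PW = (1/g) Σ q̄ Δp, with q in kg/kg and Δp in Pa (1 kg/m² of water = 1 mm).
Layer 1013–710 hPa: Δp = 303 hPa = 30300 Pa, q̄ = 0.0084 kg/kg → 0.0084 × 30300 / 9.8 = 25.97 mm
Layer 710–630 hPa: Δp = 80 hPa = 8000 Pa, q̄ = 0.0031 kg/kg → 0.0031 × 8000 / 9.8 = 2.53 mm
Layer 630–350 hPa: Δp = 280 hPa = 28000 Pa, q̄ = 0.0029 kg/kg → 0.0029 × 28000 / 9.8 = 8.29 mm
PW = 25.97 + 2.53 + 8.29 = 36.79 ≈ 36.8 mm.
Rainfall = ε × PW = 0.36 × 36.8 = 13.2 mm.

PW ≈ 36.8 mm; rainfall ≈ 13.2 mm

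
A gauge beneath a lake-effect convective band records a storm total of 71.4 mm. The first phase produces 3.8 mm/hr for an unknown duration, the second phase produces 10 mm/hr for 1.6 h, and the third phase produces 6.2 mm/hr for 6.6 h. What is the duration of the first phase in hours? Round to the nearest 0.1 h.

duration ≈ 3.8 h

Known phases: 10 × 1.6 + 6.2 × 6.6 = 16 + 40.92 = 56.92 mm.
Remaining depth = 71.4 − 56.92 = 14.48 mm.
Duration = 14.48 / 3.8 = 3.8 h.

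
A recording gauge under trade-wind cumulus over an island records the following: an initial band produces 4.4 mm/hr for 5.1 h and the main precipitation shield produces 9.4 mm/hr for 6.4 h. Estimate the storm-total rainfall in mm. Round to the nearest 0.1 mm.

total ≈ 82.6 mm

Total = Σ Rᵢ Δtᵢ = 4.4 × 5.1 + 9.4 × 6.4
      = 22.44 + 60.16 = 82.6 mm.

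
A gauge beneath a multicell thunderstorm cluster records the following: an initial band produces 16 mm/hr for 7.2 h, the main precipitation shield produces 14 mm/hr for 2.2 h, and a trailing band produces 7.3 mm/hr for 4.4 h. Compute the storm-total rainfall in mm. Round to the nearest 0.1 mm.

total ≈ 178.1 mm

Total = Σ Rᵢ Δtᵢ = 16 × 7.2 + 14 × 2.2 + 7.3 × 4.4
      = 115.2 + 30.8 + 32.12 = 178.1 mm.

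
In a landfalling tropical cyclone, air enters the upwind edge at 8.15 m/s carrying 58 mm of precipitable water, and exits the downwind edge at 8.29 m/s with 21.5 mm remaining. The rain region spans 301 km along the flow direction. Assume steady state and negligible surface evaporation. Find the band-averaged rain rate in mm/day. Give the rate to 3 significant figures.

R ≈ 84.5 mm/day

Column moisture flux per unit crosswind length is F = V × PW.
Inflow: F_in = 8.15 × 58 = 472.7 mm·m/s
Outflow: F_out = 8.29 × 21.5 = 178.235 mm·m/s
Steady-state rate R = (F_in − F_out)/L = (472.7 − 178.235) / 301000 m = 9.783e-04 mm/s.
R = 9.783e-04 × 3600 × 24 = 84.5 mm/day.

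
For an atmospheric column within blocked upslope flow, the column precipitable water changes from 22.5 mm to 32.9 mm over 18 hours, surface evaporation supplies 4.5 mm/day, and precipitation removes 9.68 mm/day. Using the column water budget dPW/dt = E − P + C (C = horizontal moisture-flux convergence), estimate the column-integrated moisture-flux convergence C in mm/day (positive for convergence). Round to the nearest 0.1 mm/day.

dPW/dt = (32.9 − 22.5) mm / (18/24 day) = +13.867 mm/day.
C = dPW/dt − E + P = (+13.867) − 4.5 + 9.68 = 19.0 mm/day.

C ≈ 19.0 mm/day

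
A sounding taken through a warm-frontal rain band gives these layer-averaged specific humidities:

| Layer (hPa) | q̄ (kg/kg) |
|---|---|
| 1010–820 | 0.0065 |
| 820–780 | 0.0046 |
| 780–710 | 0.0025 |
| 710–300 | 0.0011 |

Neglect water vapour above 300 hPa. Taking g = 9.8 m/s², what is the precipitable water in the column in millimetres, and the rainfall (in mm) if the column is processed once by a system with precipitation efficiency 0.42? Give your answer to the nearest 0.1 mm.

Precipitable water is the column-integrated vapour mass per unit area: PW = (1/g) Σ q̄ Δp, with q in kg/kg and Δp in Pa (1 kg/m² of water = 1 mm).
Layer 1010–820 hPa: Δp = 190 hPa = 19000 Pa, q̄ = 0.0065 kg/kg → 0.0065 × 19000 / 9.8 = 12.60 mm
Layer 820–780 hPa: Δp = 40 hPa = 4000 Pa, q̄ = 0.0046 kg/kg → 0.0046 × 4000 / 9.8 = 1.88 mm
Layer 780–710 hPa: Δp = 70 hPa = 7000 Pa, q̄ = 0.0025 kg/kg → 0.0025 × 7000 / 9.8 = 1.79 mm
Layer 710–300 hPa: Δp = 410 hPa = 41000 Pa, q̄ = 0.0011 kg/kg → 0.0011 × 41000 / 9.8 = 4.60 mm
PW = 12.60 + 1.88 + 1.79 + 4.60 = 20.87 ≈ 20.9 mm.
Rainfall = ε × PW = 0.42 × 20.9 = 8.8 mm.

PW ≈ 20.9 mm; rainfall ≈ 8.8 mm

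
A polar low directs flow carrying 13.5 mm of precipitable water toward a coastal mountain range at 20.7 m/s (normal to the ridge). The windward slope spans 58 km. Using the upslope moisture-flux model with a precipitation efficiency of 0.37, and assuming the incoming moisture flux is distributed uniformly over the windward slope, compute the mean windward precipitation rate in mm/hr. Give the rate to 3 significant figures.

R ≈ 6.42 mm/hr

Incoming column moisture flux per unit ridge length: F = V × PW = 20.7 × 13.5 = 279.45 mm·m/s.
Spread over the 58 km slope with efficiency ε = 0.37: R = ε·F/W = 0.37 × 279.45 / 58000 m = 1.783e-03 mm/s.
R = 1.783e-03 × 3600 = 6.42 mm/hr.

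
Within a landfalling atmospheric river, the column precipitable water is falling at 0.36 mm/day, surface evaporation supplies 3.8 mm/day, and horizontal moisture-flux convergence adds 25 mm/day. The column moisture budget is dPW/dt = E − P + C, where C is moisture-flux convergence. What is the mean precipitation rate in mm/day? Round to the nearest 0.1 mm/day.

dPW/dt = -0.36 mm/day.
P = E + C − dPW/dt = 3.8 + (25) − (-0.36) = 29.2 mm/day.

P ≈ 29.2 mm/day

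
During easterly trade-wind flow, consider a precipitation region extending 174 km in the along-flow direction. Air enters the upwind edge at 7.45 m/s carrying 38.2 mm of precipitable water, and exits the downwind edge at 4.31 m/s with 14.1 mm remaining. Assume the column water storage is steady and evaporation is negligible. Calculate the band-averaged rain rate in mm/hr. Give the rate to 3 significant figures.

R ≈ 4.63 mm/hr

Column moisture flux per unit crosswind length is F = V × PW.
Inflow: F_in = 7.45 × 38.2 = 284.59 mm·m/s
Outflow: F_out = 4.31 × 14.1 = 60.771 mm·m/s
Steady-state rate R = (F_in − F_out)/L = (284.59 − 60.771) / 174000 m = 1.286e-03 mm/s.
R = 1.286e-03 × 3600 = 4.63 mm/hr.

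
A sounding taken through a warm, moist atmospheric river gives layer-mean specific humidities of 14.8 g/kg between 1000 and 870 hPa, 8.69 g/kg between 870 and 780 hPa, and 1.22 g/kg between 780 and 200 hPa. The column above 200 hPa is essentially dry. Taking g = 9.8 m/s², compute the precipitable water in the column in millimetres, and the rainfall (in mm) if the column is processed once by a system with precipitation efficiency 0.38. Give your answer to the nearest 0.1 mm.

PW ≈ 34.8 mm; rainfall ≈ 13.2 mm

Precipitable water is the column-integrated vapour mass per unit area: PW = (1/g) Σ q̄ Δp, with q in kg/kg and Δp in Pa (1 kg/m² of water = 1 mm).
Layer 1000–870 hPa: Δp = 130 hPa = 13000 Pa, q̄ = 0.0148 kg/kg → 0.0148 × 13000 / 9.8 = 19.63 mm
Layer 870–780 hPa: Δp = 90 hPa = 9000 Pa, q̄ = 0.00869 kg/kg → 0.00869 × 9000 / 9.8 = 7.98 mm
Layer 780–200 hPa: Δp = 580 hPa = 58000 Pa, q̄ = 0.00122 kg/kg → 0.00122 × 58000 / 9.8 = 7.22 mm
PW = 19.63 + 7.98 + 7.22 = 34.83 ≈ 34.8 mm.
Rainfall = ε × PW = 0.38 × 34.8 = 13.2 mm.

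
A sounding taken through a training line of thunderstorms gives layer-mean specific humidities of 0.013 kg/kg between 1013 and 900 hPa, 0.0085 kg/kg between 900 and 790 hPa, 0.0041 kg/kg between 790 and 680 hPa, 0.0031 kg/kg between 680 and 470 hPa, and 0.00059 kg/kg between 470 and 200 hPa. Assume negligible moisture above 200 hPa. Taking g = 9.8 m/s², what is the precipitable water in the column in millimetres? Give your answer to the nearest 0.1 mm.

Precipitable water is the column-integrated vapour mass per unit area: PW = (1/g) Σ q̄ Δp, with q in kg/kg and Δp in Pa (1 kg/m² of water = 1 mm).
Layer 1013–900 hPa: Δp = 113 hPa = 11300 Pa, q̄ = 0.013 kg/kg → 0.013 × 11300 / 9.8 = 14.99 mm
Layer 900–790 hPa: Δp = 110 hPa = 11000 Pa, q̄ = 0.0085 kg/kg → 0.0085 × 11000 / 9.8 = 9.54 mm
Layer 790–680 hPa: Δp = 110 hPa = 11000 Pa, q̄ = 0.0041 kg/kg → 0.0041 × 11000 / 9.8 = 4.60 mm
Layer 680–470 hPa: Δp = 210 hPa = 21000 Pa, q̄ = 0.0031 kg/kg → 0.0031 × 21000 / 9.8 = 6.64 mm
Layer 470–200 hPa: Δp = 270 hPa = 27000 Pa, q̄ = 0.00059 kg/kg → 0.00059 × 27000 / 9.8 = 1.63 mm
PW = 14.99 + 9.54 + 4.60 + 6.64 + 1.63 = 37.40 ≈ 37.4 mm.

PW ≈ 37.4 mm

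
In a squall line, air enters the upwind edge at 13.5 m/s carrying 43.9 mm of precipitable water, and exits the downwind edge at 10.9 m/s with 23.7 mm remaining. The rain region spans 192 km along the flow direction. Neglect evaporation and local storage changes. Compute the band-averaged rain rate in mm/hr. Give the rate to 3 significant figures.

Column moisture flux per unit crosswind length is F = V × PW.
Inflow: F_in = 13.5 × 43.9 = 592.65 mm·m/s
Outflow: F_out = 10.9 × 23.7 = 258.33 mm·m/s
Steady-state rate R = (F_in − F_out)/L = (592.65 − 258.33) / 192000 m = 1.741e-03 mm/s.
R = 1.741e-03 × 3600 = 6.27 mm/hr.

R ≈ 6.27 mm/hr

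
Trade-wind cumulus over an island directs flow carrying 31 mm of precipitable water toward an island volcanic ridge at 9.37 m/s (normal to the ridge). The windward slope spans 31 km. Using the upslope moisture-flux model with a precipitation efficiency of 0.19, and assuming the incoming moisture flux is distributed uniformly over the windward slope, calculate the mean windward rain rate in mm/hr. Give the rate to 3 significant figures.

Incoming column moisture flux per unit ridge length: F = V × PW = 9.37 × 31 = 290.47 mm·m/s.
Spread over the 31 km slope with efficiency ε = 0.19: R = ε·F/W = 0.19 × 290.47 / 31000 m = 1.780e-03 mm/s.
R = 1.780e-03 × 3600 = 6.41 mm/hr.

R ≈ 6.41 mm/hr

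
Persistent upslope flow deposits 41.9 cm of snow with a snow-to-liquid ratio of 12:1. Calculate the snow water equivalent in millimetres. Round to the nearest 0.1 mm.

SWE ≈ 34.9 mm

SWE = snow depth / ratio = 41.9 cm / 12 = 3.492 cm = 34.9 mm.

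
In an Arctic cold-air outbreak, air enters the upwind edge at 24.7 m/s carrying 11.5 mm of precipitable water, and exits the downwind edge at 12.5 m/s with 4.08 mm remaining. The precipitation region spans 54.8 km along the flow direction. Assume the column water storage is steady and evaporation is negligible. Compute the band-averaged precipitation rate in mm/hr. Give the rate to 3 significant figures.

R ≈ 15.3 mm/hr

Column moisture flux per unit crosswind length is F = V × PW.
Inflow: F_in = 24.7 × 11.5 = 284.05 mm·m/s
Outflow: F_out = 12.5 × 4.08 = 51 mm·m/s
Steady-state rate R = (F_in − F_out)/L = (284.05 − 51) / 54800 m = 4.253e-03 mm/s.
R = 4.253e-03 × 3600 = 15.3 mm/hr.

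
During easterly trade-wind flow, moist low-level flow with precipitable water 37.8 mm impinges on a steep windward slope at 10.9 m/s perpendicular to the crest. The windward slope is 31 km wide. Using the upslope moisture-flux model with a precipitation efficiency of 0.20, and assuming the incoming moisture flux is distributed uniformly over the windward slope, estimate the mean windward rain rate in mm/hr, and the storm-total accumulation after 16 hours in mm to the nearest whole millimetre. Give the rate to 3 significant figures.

R ≈ 9.57 mm/hr; total ≈ 153 mm

Incoming column moisture flux per unit ridge length: F = V × PW = 10.9 × 37.8 = 412.02 mm·m/s.
Spread over the 31 km slope with efficiency ε = 0.20: R = ε·F/W = 0.20 × 412.02 / 31000 m = 2.658e-03 mm/s.
R = 2.658e-03 × 3600 = 9.57 mm/hr.
Over 16 h: total = 9.57 × 16 = 153.12 ≈ 153 mm.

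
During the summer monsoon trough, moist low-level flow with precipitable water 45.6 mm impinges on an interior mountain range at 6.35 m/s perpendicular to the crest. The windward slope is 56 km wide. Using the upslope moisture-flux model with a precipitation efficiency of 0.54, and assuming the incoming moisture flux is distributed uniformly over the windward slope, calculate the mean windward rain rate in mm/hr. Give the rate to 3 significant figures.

Incoming column moisture flux per unit ridge length: F = V × PW = 6.35 × 45.6 = 289.56 mm·m/s.
Spread over the 56 km slope with efficiency ε = 0.54: R = ε·F/W = 0.54 × 289.56 / 56000 m = 2.792e-03 mm/s.
R = 2.792e-03 × 3600 = 10.1 mm/hr.

R ≈ 10.1 mm/hr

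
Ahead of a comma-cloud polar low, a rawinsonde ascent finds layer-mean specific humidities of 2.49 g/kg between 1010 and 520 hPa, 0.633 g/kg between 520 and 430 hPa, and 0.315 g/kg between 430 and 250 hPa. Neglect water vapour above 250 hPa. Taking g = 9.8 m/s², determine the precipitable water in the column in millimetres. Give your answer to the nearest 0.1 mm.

Precipitable water is the column-integrated vapour mass per unit area: PW = (1/g) Σ q̄ Δp, with q in kg/kg and Δp in Pa (1 kg/m² of water = 1 mm).
Layer 1010–520 hPa: Δp = 490 hPa = 49000 Pa, q̄ = 0.00249 kg/kg → 0.00249 × 49000 / 9.8 = 12.45 mm
Layer 520–430 hPa: Δp = 90 hPa = 9000 Pa, q̄ = 0.000633 kg/kg → 0.000633 × 9000 / 9.8 = 0.58 mm
Layer 430–250 hPa: Δp = 180 hPa = 18000 Pa, q̄ = 0.000315 kg/kg → 0.000315 × 18000 / 9.8 = 0.58 mm
PW = 12.45 + 0.58 + 0.58 = 13.61 ≈ 13.6 mm.

PW ≈ 13.6 mm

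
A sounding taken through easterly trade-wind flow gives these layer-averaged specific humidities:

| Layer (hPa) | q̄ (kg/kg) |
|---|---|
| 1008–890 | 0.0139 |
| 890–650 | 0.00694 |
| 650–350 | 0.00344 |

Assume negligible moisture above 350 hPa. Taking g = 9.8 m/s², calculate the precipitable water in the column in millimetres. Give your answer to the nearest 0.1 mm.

PW ≈ 44.3 mm

Precipitable water is the column-integrated vapour mass per unit area: PW = (1/g) Σ q̄ Δp, with q in kg/kg and Δp in Pa (1 kg/m² of water = 1 mm).
Layer 1008–890 hPa: Δp = 118 hPa = 11800 Pa, q̄ = 0.0139 kg/kg → 0.0139 × 11800 / 9.8 = 16.74 mm
Layer 890–650 hPa: Δp = 240 hPa = 24000 Pa, q̄ = 0.00694 kg/kg → 0.00694 × 24000 / 9.8 = 17.00 mm
Layer 650–350 hPa: Δp = 300 hPa = 30000 Pa, q̄ = 0.00344 kg/kg → 0.00344 × 30000 / 9.8 = 10.53 mm
PW = 16.74 + 17.00 + 10.53 = 44.27 ≈ 44.3 mm.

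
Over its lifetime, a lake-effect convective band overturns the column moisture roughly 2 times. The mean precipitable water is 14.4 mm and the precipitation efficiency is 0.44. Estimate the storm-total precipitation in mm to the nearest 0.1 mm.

precipitation ≈ 12.7 mm

Each cycle deposits ε × PW = 0.44 × 14.4 = 6.336 mm.
Over 2 cycles: 2 × 6.336 = 12.7 mm.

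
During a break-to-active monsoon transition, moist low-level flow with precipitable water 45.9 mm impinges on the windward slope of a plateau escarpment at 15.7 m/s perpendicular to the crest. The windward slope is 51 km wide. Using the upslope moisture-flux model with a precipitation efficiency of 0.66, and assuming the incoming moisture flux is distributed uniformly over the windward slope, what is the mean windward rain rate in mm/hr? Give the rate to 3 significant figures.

Incoming column moisture flux per unit ridge length: F = V × PW = 15.7 × 45.9 = 720.63 mm·m/s.
Spread over the 51 km slope with efficiency ε = 0.66: R = ε·F/W = 0.66 × 720.63 / 51000 m = 9.326e-03 mm/s.
R = 9.326e-03 × 3600 = 33.6 mm/hr.

R ≈ 33.6 mm/hr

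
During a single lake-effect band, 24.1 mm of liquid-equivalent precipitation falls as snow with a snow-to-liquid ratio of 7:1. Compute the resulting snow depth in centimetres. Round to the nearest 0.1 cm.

Snow depth = liquid × ratio = 24.1 mm × 7 = 168.7 mm = 16.9 cm.

snow depth ≈ 16.9 cm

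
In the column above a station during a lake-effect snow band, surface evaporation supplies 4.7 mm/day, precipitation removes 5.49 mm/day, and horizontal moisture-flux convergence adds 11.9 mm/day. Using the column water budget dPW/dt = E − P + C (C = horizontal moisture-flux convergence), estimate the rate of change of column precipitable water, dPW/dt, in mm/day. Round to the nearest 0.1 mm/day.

dPW/dt = E − P + C = 4.7 − 5.49 + (11.9) = 11.1 mm/day.

dPW/dt ≈ 11.1 mm/day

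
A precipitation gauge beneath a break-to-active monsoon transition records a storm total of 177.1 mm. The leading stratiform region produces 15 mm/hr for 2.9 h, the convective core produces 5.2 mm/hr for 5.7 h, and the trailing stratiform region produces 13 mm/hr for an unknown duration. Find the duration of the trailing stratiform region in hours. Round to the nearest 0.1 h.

Known phases: 15 × 2.9 + 5.2 × 5.7 = 43.5 + 29.64 = 73.14 mm.
Remaining depth = 177.1 − 73.14 = 103.96 mm.
Duration = 103.96 / 13 = 8.0 h.

duration ≈ 8.0 h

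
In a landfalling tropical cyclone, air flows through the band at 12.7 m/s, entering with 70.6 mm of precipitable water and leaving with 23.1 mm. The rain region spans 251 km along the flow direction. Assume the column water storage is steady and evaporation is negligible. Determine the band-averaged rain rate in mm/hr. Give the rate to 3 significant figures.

R ≈ 8.65 mm/hr

Column moisture flux per unit crosswind length is F = V × PW.
Inflow: F_in = 12.7 × 70.6 = 896.62 mm·m/s
Outflow: F_out = 12.7 × 23.1 = 293.37 mm·m/s
Steady-state rate R = (F_in − F_out)/L = (896.62 − 293.37) / 251000 m = 2.403e-03 mm/s.
R = 2.403e-03 × 3600 = 8.65 mm/hr.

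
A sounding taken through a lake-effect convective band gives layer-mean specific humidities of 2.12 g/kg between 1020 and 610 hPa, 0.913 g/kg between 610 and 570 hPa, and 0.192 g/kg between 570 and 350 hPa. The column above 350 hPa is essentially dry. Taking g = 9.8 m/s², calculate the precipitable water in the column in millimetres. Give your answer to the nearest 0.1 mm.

Precipitable water is the column-integrated vapour mass per unit area: PW = (1/g) Σ q̄ Δp, with q in kg/kg and Δp in Pa (1 kg/m² of water = 1 mm).
Layer 1020–610 hPa: Δp = 410 hPa = 41000 Pa, q̄ = 0.00212 kg/kg → 0.00212 × 41000 / 9.8 = 8.87 mm
Layer 610–570 hPa: Δp = 40 hPa = 4000 Pa, q̄ = 0.000913 kg/kg → 0.000913 × 4000 / 9.8 = 0.37 mm
Layer 570–350 hPa: Δp = 220 hPa = 22000 Pa, q̄ = 0.000192 kg/kg → 0.000192 × 22000 / 9.8 = 0.43 mm
PW = 8.87 + 0.37 + 0.43 = 9.67 ≈ 9.7 mm.

PW ≈ 9.7 mm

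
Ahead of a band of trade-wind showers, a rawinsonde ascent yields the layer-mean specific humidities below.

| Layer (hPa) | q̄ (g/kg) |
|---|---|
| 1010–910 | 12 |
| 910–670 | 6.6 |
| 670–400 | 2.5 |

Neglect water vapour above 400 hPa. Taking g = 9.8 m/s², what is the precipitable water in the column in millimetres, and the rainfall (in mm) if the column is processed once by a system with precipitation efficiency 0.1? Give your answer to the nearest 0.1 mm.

PW ≈ 35.3 mm; rainfall ≈ 3.5 mm

Precipitable water is the column-integrated vapour mass per unit area: PW = (1/g) Σ q̄ Δp, with q in kg/kg and Δp in Pa (1 kg/m² of water = 1 mm).
Layer 1010–910 hPa: Δp = 100 hPa = 10000 Pa, q̄ = 0.012 kg/kg → 0.012 × 10000 / 9.8 = 12.24 mm
Layer 910–670 hPa: Δp = 240 hPa = 24000 Pa, q̄ = 0.0066 kg/kg → 0.0066 × 24000 / 9.8 = 16.16 mm
Layer 670–400 hPa: Δp = 270 hPa = 27000 Pa, q̄ = 0.0025 kg/kg → 0.0025 × 27000 / 9.8 = 6.89 mm
PW = 12.24 + 16.16 + 6.89 = 35.29 ≈ 35.3 mm.
Rainfall = ε × PW = 0.1 × 35.3 = 3.5 mm.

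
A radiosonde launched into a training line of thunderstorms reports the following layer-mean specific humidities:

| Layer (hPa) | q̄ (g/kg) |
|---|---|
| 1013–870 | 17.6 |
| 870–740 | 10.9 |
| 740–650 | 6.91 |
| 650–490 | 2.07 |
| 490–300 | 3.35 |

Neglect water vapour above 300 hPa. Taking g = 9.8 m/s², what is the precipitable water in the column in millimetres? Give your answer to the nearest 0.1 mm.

Precipitable water is the column-integrated vapour mass per unit area: PW = (1/g) Σ q̄ Δp, with q in kg/kg and Δp in Pa (1 kg/m² of water = 1 mm).
Layer 1013–870 hPa: Δp = 143 hPa = 14300 Pa, q̄ = 0.0176 kg/kg → 0.0176 × 14300 / 9.8 = 25.68 mm
Layer 870–740 hPa: Δp = 130 hPa = 13000 Pa, q̄ = 0.0109 kg/kg → 0.0109 × 13000 / 9.8 = 14.46 mm
Layer 740–650 hPa: Δp = 90 hPa = 9000 Pa, q̄ = 0.00691 kg/kg → 0.00691 × 9000 / 9.8 = 6.35 mm
Layer 650–490 hPa: Δp = 160 hPa = 16000 Pa, q̄ = 0.00207 kg/kg → 0.00207 × 16000 / 9.8 = 3.38 mm
Layer 490–300 hPa: Δp = 190 hPa = 19000 Pa, q̄ = 0.00335 kg/kg → 0.00335 × 19000 / 9.8 = 6.49 mm
PW = 25.68 + 14.46 + 6.35 + 3.38 + 6.49 = 56.36 ≈ 56.4 mm.

PW ≈ 56.4 mm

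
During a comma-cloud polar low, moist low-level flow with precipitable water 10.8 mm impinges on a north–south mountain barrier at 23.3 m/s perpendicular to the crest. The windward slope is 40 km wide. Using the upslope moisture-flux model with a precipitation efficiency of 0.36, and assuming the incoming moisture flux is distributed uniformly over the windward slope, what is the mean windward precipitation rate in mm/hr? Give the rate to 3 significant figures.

Incoming column moisture flux per unit ridge length: F = V × PW = 23.3 × 10.8 = 251.64 mm·m/s.
Spread over the 40 km slope with efficiency ε = 0.36: R = ε·F/W = 0.36 × 251.64 / 40000 m = 2.265e-03 mm/s.
R = 2.265e-03 × 3600 = 8.15 mm/hr.

R ≈ 8.15 mm/hr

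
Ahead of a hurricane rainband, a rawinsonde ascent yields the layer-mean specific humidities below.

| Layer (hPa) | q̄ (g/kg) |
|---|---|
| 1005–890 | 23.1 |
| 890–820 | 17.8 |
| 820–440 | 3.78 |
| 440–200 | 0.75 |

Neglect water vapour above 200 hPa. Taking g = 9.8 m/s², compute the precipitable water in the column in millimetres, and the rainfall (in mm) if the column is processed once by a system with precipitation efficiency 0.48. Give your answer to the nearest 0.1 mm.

Precipitable water is the column-integrated vapour mass per unit area: PW = (1/g) Σ q̄ Δp, with q in kg/kg and Δp in Pa (1 kg/m² of water = 1 mm).
Layer 1005–890 hPa: Δp = 115 hPa = 11500 Pa, q̄ = 0.0231 kg/kg → 0.0231 × 11500 / 9.8 = 27.11 mm
Layer 890–820 hPa: Δp = 70 hPa = 7000 Pa, q̄ = 0.0178 kg/kg → 0.0178 × 7000 / 9.8 = 12.71 mm
Layer 820–440 hPa: Δp = 380 hPa = 38000 Pa, q̄ = 0.00378 kg/kg → 0.00378 × 38000 / 9.8 = 14.66 mm
Layer 440–200 hPa: Δp = 240 hPa = 24000 Pa, q̄ = 0.00075 kg/kg → 0.00075 × 24000 / 9.8 = 1.84 mm
PW = 27.11 + 12.71 + 14.66 + 1.84 = 56.32 ≈ 56.3 mm.
Rainfall = ε × PW = 0.48 × 56.3 = 27.0 mm.

PW ≈ 56.3 mm; rainfall ≈ 27.0 mm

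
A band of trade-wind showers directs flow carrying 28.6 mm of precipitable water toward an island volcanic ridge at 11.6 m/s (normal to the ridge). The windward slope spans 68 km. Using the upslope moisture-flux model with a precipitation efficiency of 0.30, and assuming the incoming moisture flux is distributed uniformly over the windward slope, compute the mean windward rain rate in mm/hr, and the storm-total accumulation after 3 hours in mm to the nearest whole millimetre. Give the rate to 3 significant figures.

Incoming column moisture flux per unit ridge length: F = V × PW = 11.6 × 28.6 = 331.76 mm·m/s.
Spread over the 68 km slope with efficiency ε = 0.30: R = ε·F/W = 0.30 × 331.76 / 68000 m = 1.464e-03 mm/s.
R = 1.464e-03 × 3600 = 5.27 mm/hr.
Over 3 h: total = 5.27 × 3 = 15.81 ≈ 16 mm.

R ≈ 5.27 mm/hr; total ≈ 16 mm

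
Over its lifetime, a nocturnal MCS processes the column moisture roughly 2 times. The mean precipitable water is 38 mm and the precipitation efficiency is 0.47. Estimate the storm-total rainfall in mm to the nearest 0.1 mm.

Each cycle deposits ε × PW = 0.47 × 38 = 17.86 mm.
Over 2 cycles: 2 × 17.86 = 35.7 mm.

rainfall ≈ 35.7 mm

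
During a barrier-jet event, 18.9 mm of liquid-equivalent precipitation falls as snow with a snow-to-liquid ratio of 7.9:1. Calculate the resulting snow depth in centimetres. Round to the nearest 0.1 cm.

snow depth ≈ 14.9 cm

Snow depth = liquid × ratio = 18.9 mm × 7.9 = 149.31 mm = 14.9 cm.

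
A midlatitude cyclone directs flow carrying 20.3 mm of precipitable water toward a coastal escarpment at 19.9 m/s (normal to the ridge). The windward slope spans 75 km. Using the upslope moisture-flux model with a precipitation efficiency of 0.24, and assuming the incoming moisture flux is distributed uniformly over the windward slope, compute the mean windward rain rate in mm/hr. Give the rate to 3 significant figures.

R ≈ 4.65 mm/hr

Incoming column moisture flux per unit ridge length: F = V × PW = 19.9 × 20.3 = 403.97 mm·m/s.
Spread over the 75 km slope with efficiency ε = 0.24: R = ε·F/W = 0.24 × 403.97 / 75000 m = 1.293e-03 mm/s.
R = 1.293e-03 × 3600 = 4.65 mm/hr.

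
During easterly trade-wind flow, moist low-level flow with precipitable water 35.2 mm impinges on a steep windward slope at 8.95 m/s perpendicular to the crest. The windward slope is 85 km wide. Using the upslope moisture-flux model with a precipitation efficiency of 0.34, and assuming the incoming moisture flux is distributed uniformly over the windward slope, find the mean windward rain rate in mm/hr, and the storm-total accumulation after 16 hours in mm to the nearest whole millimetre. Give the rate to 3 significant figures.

R ≈ 4.54 mm/hr; total ≈ 73 mm

Incoming column moisture flux per unit ridge length: F = V × PW = 8.95 × 35.2 = 315.04 mm·m/s.
Spread over the 85 km slope with efficiency ε = 0.34: R = ε·F/W = 0.34 × 315.04 / 85000 m = 1.260e-03 mm/s.
R = 1.260e-03 × 3600 = 4.54 mm/hr.
Over 16 h: total = 4.54 × 16 = 72.64 ≈ 73 mm.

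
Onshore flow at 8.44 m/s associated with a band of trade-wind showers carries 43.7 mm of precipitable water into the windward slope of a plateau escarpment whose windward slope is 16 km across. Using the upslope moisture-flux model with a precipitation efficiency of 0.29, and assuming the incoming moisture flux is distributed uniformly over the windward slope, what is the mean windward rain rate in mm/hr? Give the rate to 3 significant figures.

Incoming column moisture flux per unit ridge length: F = V × PW = 8.44 × 43.7 = 368.828 mm·m/s.
Spread over the 16 km slope with efficiency ε = 0.29: R = ε·F/W = 0.29 × 368.828 / 16000 m = 6.685e-03 mm/s.
R = 6.685e-03 × 3600 = 24.1 mm/hr.

R ≈ 24.1 mm/hr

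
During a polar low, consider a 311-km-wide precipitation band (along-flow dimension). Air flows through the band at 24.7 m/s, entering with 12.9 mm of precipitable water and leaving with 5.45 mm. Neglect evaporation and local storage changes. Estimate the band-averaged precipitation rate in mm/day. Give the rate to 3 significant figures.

Column moisture flux per unit crosswind length is F = V × PW.
Inflow: F_in = 24.7 × 12.9 = 318.63 mm·m/s
Outflow: F_out = 24.7 × 5.45 = 134.615 mm·m/s
Steady-state rate R = (F_in − F_out)/L = (318.63 − 134.615) / 311000 m = 5.917e-04 mm/s.
R = 5.917e-04 × 3600 × 24 = 51.1 mm/day.

R ≈ 51.1 mm/day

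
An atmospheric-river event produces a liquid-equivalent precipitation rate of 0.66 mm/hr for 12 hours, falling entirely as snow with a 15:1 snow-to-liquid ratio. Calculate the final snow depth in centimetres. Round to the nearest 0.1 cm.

Liquid-equivalent depth = 0.66 × 12 = 7.92 mm.
Snow depth = 7.92 mm × 15 = 118.8 mm = 11.9 cm.

snow depth ≈ 11.9 cm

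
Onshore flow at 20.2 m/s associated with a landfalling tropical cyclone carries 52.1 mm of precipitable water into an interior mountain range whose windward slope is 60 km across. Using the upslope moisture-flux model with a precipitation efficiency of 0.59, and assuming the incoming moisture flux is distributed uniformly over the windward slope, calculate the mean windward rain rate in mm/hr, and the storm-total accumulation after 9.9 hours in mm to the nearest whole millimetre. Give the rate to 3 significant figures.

Incoming column moisture flux per unit ridge length: F = V × PW = 20.2 × 52.1 = 1052.42 mm·m/s.
Spread over the 60 km slope with efficiency ε = 0.59: R = ε·F/W = 0.59 × 1052.42 / 60000 m = 1.035e-02 mm/s.
R = 1.035e-02 × 3600 = 37.3 mm/hr.
Over 9.9 h: total = 37.3 × 9.9 = 369.27 ≈ 369 mm.

R ≈ 37.3 mm/hr; total ≈ 369 mm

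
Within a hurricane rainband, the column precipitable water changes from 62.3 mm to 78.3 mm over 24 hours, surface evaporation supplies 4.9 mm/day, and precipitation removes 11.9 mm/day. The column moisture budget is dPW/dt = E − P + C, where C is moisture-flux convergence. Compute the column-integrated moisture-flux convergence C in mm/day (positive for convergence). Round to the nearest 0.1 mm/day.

C ≈ 23.0 mm/day

dPW/dt = (78.3 − 62.3) mm / (24/24 day) = +16.000 mm/day.
C = dPW/dt − E + P = (+16.000) − 4.9 + 11.9 = 23.0 mm/day.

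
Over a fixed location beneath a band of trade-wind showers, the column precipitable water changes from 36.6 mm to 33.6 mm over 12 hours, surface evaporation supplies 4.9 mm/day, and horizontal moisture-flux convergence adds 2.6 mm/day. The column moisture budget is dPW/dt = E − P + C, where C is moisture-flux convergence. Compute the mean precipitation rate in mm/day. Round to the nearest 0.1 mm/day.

P ≈ 13.5 mm/day

dPW/dt = (33.6 − 36.6) mm / (12/24 day) = -6.000 mm/day.
P = E + C − dPW/dt = 4.9 + (2.6) − (-6.000) = 13.5 mm/day.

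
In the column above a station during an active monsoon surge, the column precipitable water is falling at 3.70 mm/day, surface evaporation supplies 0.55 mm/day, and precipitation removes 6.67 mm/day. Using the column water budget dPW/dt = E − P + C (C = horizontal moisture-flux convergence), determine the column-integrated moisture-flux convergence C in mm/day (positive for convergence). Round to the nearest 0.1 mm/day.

C ≈ 2.4 mm/day

dPW/dt = -3.70 mm/day.
C = dPW/dt − E + P = (-3.70) − 0.55 + 6.67 = 2.4 mm/day.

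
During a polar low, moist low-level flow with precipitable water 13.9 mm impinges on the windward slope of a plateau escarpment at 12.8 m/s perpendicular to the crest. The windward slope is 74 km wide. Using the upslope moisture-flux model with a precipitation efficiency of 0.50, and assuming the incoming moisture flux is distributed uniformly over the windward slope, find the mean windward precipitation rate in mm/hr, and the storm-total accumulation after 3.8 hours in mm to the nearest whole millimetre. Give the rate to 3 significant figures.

R ≈ 4.33 mm/hr; total ≈ 16 mm

Incoming column moisture flux per unit ridge length: F = V × PW = 12.8 × 13.9 = 177.92 mm·m/s.
Spread over the 74 km slope with efficiency ε = 0.50: R = ε·F/W = 0.50 × 177.92 / 74000 m = 1.202e-03 mm/s.
R = 1.202e-03 × 3600 = 4.33 mm/hr.
Over 3.8 h: total = 4.33 × 3.8 = 16.454 ≈ 16 mm.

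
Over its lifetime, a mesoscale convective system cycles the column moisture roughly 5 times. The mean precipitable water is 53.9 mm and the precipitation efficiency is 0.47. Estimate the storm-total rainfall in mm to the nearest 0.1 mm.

rainfall ≈ 126.7 mm

Each cycle deposits ε × PW = 0.47 × 53.9 = 25.333 mm.
Over 5 cycles: 5 × 25.333 = 126.7 mm.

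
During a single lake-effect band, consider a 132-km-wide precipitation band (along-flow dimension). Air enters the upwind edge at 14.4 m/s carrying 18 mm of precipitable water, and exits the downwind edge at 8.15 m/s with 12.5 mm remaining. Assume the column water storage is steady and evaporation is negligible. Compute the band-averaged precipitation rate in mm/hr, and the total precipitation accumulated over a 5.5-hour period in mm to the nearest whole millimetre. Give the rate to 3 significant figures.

Column moisture flux per unit crosswind length is F = V × PW.
Inflow: F_in = 14.4 × 18 = 259.2 mm·m/s
Outflow: F_out = 8.15 × 12.5 = 101.875 mm·m/s
Steady-state rate R = (F_in − F_out)/L = (259.2 − 101.875) / 132000 m = 1.192e-03 mm/s.
R = 1.192e-03 × 3600 = 4.29 mm/hr.
Over 5.5 h: total = 4.29 × 5.5 = 23.595 ≈ 24 mm.

R ≈ 4.29 mm/hr; total ≈ 24 mm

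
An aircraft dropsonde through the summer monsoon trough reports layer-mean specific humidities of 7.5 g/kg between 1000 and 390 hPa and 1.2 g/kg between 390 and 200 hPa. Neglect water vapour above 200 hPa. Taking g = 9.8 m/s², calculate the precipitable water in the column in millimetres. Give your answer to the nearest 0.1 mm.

PW ≈ 49.0 mm

Precipitable water is the column-integrated vapour mass per unit area: PW = (1/g) Σ q̄ Δp, with q in kg/kg and Δp in Pa (1 kg/m² of water = 1 mm).
Layer 1000–390 hPa: Δp = 610 hPa = 61000 Pa, q̄ = 0.0075 kg/kg → 0.0075 × 61000 / 9.8 = 46.68 mm
Layer 390–200 hPa: Δp = 190 hPa = 19000 Pa, q̄ = 0.0012 kg/kg → 0.0012 × 19000 / 9.8 = 2.33 mm
PW = 46.68 + 2.33 = 49.01 ≈ 49.0 mm.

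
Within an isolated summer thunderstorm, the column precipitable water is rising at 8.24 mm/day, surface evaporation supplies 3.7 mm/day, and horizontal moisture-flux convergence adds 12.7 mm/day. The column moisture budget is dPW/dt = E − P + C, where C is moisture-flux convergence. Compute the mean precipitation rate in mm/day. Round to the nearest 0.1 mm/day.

P ≈ 8.2 mm/day

dPW/dt = +8.24 mm/day.
P = E + C − dPW/dt = 3.7 + (12.7) − (+8.24) = 8.2 mm/day.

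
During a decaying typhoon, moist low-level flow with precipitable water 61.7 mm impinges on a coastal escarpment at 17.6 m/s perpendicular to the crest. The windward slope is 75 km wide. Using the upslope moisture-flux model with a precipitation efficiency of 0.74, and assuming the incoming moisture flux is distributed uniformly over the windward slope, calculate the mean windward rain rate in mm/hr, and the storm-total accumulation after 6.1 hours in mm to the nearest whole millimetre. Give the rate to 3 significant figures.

R ≈ 38.6 mm/hr; total ≈ 235 mm

Incoming column moisture flux per unit ridge length: F = V × PW = 17.6 × 61.7 = 1085.92 mm·m/s.
Spread over the 75 km slope with efficiency ε = 0.74: R = ε·F/W = 0.74 × 1085.92 / 75000 m = 1.071e-02 mm/s.
R = 1.071e-02 × 3600 = 38.6 mm/hr.
Over 6.1 h: total = 38.6 × 6.1 = 235.46 ≈ 235 mm.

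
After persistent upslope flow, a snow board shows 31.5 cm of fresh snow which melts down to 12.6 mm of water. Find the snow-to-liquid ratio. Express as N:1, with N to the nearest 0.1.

ratio ≈ 25.0

Ratio = snow depth / SWE = 315 mm / 12.6 mm = 25.0, i.e. 25.0:1.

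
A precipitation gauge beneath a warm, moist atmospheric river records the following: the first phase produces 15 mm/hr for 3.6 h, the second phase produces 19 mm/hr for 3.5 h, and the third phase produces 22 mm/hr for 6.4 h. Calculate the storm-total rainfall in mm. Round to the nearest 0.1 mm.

Total = Σ Rᵢ Δtᵢ = 15 × 3.6 + 19 × 3.5 + 22 × 6.4
      = 54 + 66.5 + 140.8 = 261.3 mm.

total ≈ 261.3 mm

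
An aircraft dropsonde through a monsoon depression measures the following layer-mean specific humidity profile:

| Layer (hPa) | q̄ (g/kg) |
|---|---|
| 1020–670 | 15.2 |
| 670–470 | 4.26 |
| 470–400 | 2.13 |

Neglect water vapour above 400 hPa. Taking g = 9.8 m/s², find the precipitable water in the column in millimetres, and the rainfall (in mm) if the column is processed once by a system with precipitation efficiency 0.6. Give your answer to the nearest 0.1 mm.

PW ≈ 64.5 mm; rainfall ≈ 38.7 mm

Precipitable water is the column-integrated vapour mass per unit area: PW = (1/g) Σ q̄ Δp, with q in kg/kg and Δp in Pa (1 kg/m² of water = 1 mm).
Layer 1020–670 hPa: Δp = 350 hPa = 35000 Pa, q̄ = 0.0152 kg/kg → 0.0152 × 35000 / 9.8 = 54.29 mm
Layer 670–470 hPa: Δp = 200 hPa = 20000 Pa, q̄ = 0.00426 kg/kg → 0.00426 × 20000 / 9.8 = 8.69 mm
Layer 470–400 hPa: Δp = 70 hPa = 7000 Pa, q̄ = 0.00213 kg/kg → 0.00213 × 7000 / 9.8 = 1.52 mm
PW = 54.29 + 8.69 + 1.52 = 64.50 ≈ 64.5 mm.
Rainfall = ε × PW = 0.6 × 64.5 = 38.7 mm.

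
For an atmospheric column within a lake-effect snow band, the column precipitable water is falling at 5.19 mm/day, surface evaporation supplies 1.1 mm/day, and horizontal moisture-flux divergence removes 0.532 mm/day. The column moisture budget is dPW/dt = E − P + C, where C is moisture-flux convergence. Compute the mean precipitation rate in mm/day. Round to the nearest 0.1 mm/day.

P ≈ 5.8 mm/day

dPW/dt = -5.19 mm/day.
P = E + C − dPW/dt = 1.1 + (-0.532) − (-5.19) = 5.8 mm/day.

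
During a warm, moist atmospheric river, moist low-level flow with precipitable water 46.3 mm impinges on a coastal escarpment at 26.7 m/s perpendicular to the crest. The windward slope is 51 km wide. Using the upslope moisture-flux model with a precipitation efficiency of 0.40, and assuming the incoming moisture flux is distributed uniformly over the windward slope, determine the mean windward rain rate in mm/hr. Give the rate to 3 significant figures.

Incoming column moisture flux per unit ridge length: F = V × PW = 26.7 × 46.3 = 1236.21 mm·m/s.
Spread over the 51 km slope with efficiency ε = 0.40: R = ε·F/W = 0.40 × 1236.21 / 51000 m = 9.696e-03 mm/s.
R = 9.696e-03 × 3600 = 34.9 mm/hr.

R ≈ 34.9 mm/hr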